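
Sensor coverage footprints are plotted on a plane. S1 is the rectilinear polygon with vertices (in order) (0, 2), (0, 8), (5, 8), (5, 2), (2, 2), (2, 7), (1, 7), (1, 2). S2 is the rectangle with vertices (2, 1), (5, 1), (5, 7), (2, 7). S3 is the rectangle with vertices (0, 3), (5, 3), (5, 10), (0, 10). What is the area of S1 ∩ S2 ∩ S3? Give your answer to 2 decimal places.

The intersection is the polygon with vertices (2,7), (5,7), (5,3), (2,3).
By the shoelace formula its area is 12.00.

12.00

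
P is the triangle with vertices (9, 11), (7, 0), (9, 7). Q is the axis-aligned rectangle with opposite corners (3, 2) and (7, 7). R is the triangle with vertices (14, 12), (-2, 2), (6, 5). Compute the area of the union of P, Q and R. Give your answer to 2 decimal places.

32.79

By inclusion–exclusion:
Individual areas: |P| = 4, |Q| = 20, |R| = 16.
|P∩Q| = 0.
|P∩R| = 0.7683.
|Q∩R| = 6.4375.
|P∩Q∩R| = 0.
|P ∪ Q ∪ R| = 40 − 7.2058 + 0 = 32.79.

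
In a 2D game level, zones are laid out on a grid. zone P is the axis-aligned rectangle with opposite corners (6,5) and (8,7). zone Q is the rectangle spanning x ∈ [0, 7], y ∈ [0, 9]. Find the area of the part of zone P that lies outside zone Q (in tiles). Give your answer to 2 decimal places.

|zone P∩zone Q|: x∈[6,7], y∈[5,7] → 1·2 = 2.
|zone P| = 4.
|zone P ∖ zone Q| = |zone P| − |zone P∩zone Q| = 4 − 2 = 2.00.

2.00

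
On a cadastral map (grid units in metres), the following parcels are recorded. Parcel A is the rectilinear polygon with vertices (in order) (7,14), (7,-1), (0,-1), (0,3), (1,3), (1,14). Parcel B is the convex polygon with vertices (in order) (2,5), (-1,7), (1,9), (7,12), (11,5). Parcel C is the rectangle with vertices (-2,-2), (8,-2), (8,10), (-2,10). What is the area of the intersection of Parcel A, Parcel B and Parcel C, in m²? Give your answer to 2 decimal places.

28.67

The intersection is the polygon with vertices (2,5), (1,5.667), (1,9), (3,10), (7,10), (7,5).
By the shoelace formula its area is 28.67.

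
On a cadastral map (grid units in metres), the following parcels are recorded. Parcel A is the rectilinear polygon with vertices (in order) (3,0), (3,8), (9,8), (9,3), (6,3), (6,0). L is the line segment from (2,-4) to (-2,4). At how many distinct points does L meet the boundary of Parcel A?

0

The segment lies entirely outside Parcel A and never meets its boundary.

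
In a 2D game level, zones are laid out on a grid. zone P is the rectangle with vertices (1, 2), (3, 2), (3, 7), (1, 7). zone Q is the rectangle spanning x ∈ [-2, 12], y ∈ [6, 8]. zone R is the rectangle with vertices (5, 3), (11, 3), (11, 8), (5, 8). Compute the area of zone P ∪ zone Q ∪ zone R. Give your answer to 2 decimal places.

By inclusion–exclusion:
Individual areas: |zone P| = 10, |zone Q| = 28, |zone R| = 30.
|zone P∩zone Q|: x∈[1,3], y∈[6,7] → 2·1 = 2.
|zone P∩zone R| = 0 (no overlap).
|zone Q∩zone R|: x∈[5,11], y∈[6,8] → 6·2 = 12.
|zone P∩zone Q∩zone R| = 0.
|zone P ∪ zone Q ∪ zone R| = 68 − 14 + 0 = 54.00.

54.00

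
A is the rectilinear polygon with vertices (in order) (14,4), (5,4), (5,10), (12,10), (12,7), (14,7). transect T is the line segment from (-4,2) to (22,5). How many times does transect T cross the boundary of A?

2

The segment meets the boundary at (13.333,4), (14,4.077).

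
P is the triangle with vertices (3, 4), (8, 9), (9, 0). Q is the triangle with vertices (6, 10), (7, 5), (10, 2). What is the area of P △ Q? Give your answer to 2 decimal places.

|P| = 25, |Q| = 6, |P∩Q| = 4.1696.
|P △ Q| = |P| + |Q| − 2·|P∩Q| = 25 + 6 − 8.3393 = 22.66.

22.66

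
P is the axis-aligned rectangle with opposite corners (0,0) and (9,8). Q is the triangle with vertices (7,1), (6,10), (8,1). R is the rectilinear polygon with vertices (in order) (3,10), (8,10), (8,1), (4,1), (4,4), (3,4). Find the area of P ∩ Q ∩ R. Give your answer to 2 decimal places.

The intersection is the polygon with vertices (8,1), (7,1), (6.222,8), (6.444,8).
By the shoelace formula its area is 4.28.

4.28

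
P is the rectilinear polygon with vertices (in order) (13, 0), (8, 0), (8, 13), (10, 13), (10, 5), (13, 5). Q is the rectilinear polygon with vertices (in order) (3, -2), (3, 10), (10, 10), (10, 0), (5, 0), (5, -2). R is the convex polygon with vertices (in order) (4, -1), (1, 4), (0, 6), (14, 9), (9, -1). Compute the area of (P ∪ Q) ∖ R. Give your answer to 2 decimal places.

|P ∪ Q| = 95.
|(P ∪ Q) ∩ R| = 56.6667.
|(P ∪ Q) ∖ R| = 95 − 56.6667 = 38.33.

38.33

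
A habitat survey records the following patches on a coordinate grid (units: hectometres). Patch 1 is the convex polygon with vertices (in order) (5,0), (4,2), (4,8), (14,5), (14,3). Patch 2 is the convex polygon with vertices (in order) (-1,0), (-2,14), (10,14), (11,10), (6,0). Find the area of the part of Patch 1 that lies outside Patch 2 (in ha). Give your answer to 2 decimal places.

|Patch 1| = 50.5, |Patch 1∩Patch 2| = 26.1043.
|Patch 1 ∖ Patch 2| = |Patch 1| − |Patch 1∩Patch 2| = 50.5 − 26.1043 = 24.40.

24.40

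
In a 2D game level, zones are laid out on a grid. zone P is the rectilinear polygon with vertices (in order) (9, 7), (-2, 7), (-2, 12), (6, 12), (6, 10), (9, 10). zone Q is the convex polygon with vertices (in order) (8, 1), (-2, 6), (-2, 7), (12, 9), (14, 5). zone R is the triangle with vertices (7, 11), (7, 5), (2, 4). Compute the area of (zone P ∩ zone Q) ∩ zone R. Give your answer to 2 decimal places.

2.78

The region (zone P ∩ zone Q) ∩ zone R is the polygon with vertices (7,8.286), (7,7), (4.143,7), (4.841,7.977).
By the shoelace formula its area is 2.78.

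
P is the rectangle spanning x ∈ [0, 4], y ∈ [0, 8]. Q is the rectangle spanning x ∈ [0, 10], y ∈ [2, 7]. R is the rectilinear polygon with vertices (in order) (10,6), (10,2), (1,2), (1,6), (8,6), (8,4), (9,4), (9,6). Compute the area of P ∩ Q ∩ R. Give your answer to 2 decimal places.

The intersection is the polygon with vertices (1,2), (1,6), (4,6), (4,2).
By the shoelace formula its area is 12.00.

12.00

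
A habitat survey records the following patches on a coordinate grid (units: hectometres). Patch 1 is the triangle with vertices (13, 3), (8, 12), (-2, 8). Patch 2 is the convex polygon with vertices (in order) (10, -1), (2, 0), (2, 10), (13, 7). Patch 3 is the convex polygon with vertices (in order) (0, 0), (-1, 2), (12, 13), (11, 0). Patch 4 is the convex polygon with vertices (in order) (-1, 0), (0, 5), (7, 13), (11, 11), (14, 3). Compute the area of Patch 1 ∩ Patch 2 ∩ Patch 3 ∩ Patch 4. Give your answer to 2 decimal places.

21.72

The intersection is the polygon with vertices (6.881,8.669), (10.381,7.714), (11.446,5.797), (11.275,3.575), (3.804,6.065).
By the shoelace formula its area is 21.72.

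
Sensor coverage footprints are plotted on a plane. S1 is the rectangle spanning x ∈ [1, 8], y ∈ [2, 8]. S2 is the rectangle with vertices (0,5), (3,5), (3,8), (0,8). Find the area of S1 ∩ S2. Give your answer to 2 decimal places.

|S1∩S2|: x∈[1,3], y∈[5,8] → 2·3 = 6.

6.00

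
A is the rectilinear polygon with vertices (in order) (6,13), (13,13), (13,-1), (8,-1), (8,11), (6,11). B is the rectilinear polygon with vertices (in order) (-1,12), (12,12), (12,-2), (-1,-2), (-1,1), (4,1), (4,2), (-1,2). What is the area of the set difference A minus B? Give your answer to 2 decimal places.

20.00

|A| = 74, |A∩B| = 54.
|A ∖ B| = |A| − |A∩B| = 74 − 54 = 20.00.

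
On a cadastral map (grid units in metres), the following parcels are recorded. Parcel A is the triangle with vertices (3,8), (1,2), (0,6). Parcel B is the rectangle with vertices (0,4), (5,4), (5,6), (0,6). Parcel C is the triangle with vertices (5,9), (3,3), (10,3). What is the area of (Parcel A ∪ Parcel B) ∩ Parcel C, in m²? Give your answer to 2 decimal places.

The region (Parcel A ∪ Parcel B) ∩ Parcel C is the polygon with vertices (5,6), (5,4), (3.333,4), (4,6).
By the shoelace formula its area is 2.67.

2.67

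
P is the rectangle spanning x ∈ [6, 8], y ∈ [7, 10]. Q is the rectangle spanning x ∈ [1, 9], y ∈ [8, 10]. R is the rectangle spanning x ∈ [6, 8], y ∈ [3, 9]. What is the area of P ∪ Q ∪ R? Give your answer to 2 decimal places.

26.00

By inclusion–exclusion:
Individual areas: |P| = 6, |Q| = 16, |R| = 12.
|P∩Q|: x∈[6,8], y∈[8,10] → 2·2 = 4.
|P∩R|: x∈[6,8], y∈[7,9] → 2·2 = 4.
|Q∩R|: x∈[6,8], y∈[8,9] → 2·1 = 2.
|P∩Q∩R| = 2.
|P ∪ Q ∪ R| = 34 − 10 + 2 = 26.00.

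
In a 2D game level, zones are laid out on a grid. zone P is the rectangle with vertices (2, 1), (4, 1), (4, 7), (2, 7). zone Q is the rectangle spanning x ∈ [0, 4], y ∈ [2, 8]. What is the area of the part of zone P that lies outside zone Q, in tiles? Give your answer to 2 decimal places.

2.00

|zone P∩zone Q|: x∈[2,4], y∈[2,7] → 2·5 = 10.
|zone P| = 12.
|zone P ∖ zone Q| = |zone P| − |zone P∩zone Q| = 12 − 10 = 2.00.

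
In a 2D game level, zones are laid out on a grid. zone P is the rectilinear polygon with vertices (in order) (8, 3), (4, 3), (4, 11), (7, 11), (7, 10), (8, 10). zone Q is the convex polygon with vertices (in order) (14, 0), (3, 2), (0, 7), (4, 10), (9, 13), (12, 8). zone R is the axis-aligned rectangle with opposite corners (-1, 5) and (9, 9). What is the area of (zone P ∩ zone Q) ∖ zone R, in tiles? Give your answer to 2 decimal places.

|zone P ∩ zone Q| = 30.1667.
|(zone P ∩ zone Q) ∩ zone R| = 16.
|(zone P ∩ zone Q) ∖ zone R| = 30.1667 − 16 = 14.17.

14.17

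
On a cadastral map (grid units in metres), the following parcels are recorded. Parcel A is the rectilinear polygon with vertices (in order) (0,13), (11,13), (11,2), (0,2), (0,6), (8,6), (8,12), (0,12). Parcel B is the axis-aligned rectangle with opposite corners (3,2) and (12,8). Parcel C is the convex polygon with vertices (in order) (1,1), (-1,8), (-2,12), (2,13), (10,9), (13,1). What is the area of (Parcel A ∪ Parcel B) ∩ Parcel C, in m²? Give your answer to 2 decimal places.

67.27

|Parcel A ∪ Parcel B| = 89.
|(Parcel A ∪ Parcel B) ∩ Parcel C| = 67.27.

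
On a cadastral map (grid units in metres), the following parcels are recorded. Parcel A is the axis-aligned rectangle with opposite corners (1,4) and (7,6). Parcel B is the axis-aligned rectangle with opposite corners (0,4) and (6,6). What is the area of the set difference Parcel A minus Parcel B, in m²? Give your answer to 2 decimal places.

2.00

|Parcel A∩Parcel B|: x∈[1,6], y∈[4,6] → 5·2 = 10.
|Parcel A| = 12.
|Parcel A ∖ Parcel B| = |Parcel A| − |Parcel A∩Parcel B| = 12 − 10 = 2.00.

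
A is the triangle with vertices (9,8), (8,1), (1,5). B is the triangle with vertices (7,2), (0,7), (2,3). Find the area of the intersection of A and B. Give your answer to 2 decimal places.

4.14

The intersection is the polygon with vertices (1,5), (2.18,5.443), (7,2), (5.846,2.231).
By the shoelace formula its area is 4.14.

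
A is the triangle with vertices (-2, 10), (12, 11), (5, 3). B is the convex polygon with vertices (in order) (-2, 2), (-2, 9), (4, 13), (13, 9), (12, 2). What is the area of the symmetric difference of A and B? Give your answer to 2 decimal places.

83.25

|A| = 52.5, |B| = 131.5, |A∩B| = 50.3769.
|A △ B| = |A| + |B| − 2·|A∩B| = 52.5 + 131.5 − 100.7538 = 83.25.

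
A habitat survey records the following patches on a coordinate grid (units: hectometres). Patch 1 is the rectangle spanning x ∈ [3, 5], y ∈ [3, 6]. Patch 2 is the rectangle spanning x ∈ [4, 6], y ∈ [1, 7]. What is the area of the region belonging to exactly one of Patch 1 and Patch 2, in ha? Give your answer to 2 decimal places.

12.00

|Patch 1∩Patch 2|: x∈[4,5], y∈[3,6] → 1·3 = 3.
|Patch 1 △ Patch 2| = |Patch 1| + |Patch 2| − 2·|Patch 1∩Patch 2| = 6 + 12 − 6 = 12.00.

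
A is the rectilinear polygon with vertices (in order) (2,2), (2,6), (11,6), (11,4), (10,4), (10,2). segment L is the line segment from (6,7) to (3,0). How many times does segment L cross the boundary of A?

2

The segment meets the boundary at (3.857,2), (5.571,6).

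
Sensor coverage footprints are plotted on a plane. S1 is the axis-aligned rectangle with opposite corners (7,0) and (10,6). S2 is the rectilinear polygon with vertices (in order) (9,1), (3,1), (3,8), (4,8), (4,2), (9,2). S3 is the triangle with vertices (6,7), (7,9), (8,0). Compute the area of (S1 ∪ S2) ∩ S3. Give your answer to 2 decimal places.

The region (S1 ∪ S2) ∩ S3 is the polygon with vertices (7.333,6), (8,0), (7,3.5), (7,6).
By the shoelace formula its area is 2.25.

2.25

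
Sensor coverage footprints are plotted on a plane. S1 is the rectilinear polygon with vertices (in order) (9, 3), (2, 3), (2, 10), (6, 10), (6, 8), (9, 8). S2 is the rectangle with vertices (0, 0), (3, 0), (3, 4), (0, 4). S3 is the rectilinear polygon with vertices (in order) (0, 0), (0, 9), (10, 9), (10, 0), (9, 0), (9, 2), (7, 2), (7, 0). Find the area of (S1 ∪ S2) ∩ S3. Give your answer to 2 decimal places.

|S1 ∪ S2| = 54.
|(S1 ∪ S2) ∩ S3| = 50.00.

50.00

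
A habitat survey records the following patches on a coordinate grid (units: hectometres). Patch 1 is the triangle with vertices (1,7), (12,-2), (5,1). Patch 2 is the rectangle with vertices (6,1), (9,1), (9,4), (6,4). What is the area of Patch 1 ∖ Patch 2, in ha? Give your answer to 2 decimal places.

|Patch 1| = 15, |Patch 1∩Patch 2| = 2.2273.
|Patch 1 ∖ Patch 2| = |Patch 1| − |Patch 1∩Patch 2| = 15 − 2.2273 = 12.77.

12.77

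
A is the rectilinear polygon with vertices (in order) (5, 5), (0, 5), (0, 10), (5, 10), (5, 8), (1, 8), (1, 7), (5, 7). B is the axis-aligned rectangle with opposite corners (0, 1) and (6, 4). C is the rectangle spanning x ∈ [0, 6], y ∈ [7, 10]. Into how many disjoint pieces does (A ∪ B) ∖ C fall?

2

(A ∪ B) ∖ C splits into 2 disjoint pieces (area 10, area 18).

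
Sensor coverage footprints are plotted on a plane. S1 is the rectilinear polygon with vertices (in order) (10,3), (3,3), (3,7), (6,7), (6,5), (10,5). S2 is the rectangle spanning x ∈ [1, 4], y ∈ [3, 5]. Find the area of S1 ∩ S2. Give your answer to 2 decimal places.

The intersection is the polygon with vertices (3,3), (3,5), (4,5), (4,3).
By the shoelace formula its area is 2.00.

2.00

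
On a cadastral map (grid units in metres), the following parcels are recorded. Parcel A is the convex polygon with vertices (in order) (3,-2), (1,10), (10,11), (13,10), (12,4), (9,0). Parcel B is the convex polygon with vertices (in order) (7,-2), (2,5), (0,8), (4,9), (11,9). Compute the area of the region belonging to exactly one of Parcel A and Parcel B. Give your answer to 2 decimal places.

54.24

|Parcel A| = 111, |Parcel B| = 62.5, |Parcel A∩Parcel B| = 59.6283.
|Parcel A △ Parcel B| = |Parcel A| + |Parcel B| − 2·|Parcel A∩Parcel B| = 111 + 62.5 − 119.2565 = 54.24.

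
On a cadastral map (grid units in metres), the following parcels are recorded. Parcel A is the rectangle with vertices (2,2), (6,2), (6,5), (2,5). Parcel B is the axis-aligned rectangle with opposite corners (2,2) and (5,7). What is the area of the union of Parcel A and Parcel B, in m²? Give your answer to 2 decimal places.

By inclusion–exclusion:
Individual areas: |Parcel A| = 12, |Parcel B| = 15.
|Parcel A∩Parcel B|: x∈[2,5], y∈[2,5] → 3·3 = 9.
|Parcel A ∪ Parcel B| = 27 − 9 = 18.00.

18.00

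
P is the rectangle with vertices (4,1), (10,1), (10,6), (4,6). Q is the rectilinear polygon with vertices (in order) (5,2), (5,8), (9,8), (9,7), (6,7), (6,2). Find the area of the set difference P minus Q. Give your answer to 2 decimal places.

26.00

|P| = 30, |P∩Q| = 4.
|P ∖ Q| = |P| − |P∩Q| = 30 − 4 = 26.00.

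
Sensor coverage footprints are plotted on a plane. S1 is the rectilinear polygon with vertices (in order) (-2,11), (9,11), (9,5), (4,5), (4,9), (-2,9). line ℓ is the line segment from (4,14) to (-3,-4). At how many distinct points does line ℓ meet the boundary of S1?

2

The segment meets the boundary at (2.833,11), (2.056,9).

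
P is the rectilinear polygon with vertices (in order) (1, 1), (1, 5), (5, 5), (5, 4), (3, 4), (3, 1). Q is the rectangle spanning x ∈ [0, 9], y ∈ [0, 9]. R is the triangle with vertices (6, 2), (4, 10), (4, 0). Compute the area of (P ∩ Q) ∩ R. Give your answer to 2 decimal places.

1.00

The region (P ∩ Q) ∩ R is the polygon with vertices (5,5), (5,4), (4,4), (4,5).
By the shoelace formula its area is 1.00.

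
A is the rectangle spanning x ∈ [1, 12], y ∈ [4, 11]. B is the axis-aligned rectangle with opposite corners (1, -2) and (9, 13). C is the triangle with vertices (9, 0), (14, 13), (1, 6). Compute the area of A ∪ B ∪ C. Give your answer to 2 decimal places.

148.99

By inclusion–exclusion:
Individual areas: |A| = 77, |B| = 120, |C| = 67.
|A∩B|: x∈[1,9], y∈[4,11] → 8·7 = 56.
|A∩C| = 48.3421.
|B∩C| = 41.2308.
|A∩B∩C| = 30.5641.
|A ∪ B ∪ C| = 264 − 145.5729 + 30.5641 = 148.99.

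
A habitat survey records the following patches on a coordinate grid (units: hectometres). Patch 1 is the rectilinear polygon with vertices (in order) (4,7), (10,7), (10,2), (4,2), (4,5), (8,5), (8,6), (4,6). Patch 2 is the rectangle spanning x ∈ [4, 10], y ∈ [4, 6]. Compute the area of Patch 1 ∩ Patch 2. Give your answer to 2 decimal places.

8.00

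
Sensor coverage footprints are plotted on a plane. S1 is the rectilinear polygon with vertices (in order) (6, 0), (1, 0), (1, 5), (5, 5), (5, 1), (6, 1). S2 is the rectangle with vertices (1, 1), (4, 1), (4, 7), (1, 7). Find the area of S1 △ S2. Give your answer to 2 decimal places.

|S1| = 21, |S2| = 18, |S1∩S2| = 12.
|S1 △ S2| = |S1| + |S2| − 2·|S1∩S2| = 21 + 18 − 24 = 15.00.

15.00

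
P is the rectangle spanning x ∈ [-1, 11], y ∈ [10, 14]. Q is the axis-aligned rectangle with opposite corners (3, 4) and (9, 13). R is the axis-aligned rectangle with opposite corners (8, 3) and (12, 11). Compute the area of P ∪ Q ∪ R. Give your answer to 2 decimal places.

By inclusion–exclusion:
Individual areas: |P| = 48, |Q| = 54, |R| = 32.
|P∩Q|: x∈[3,9], y∈[10,13] → 6·3 = 18.
|P∩R|: x∈[8,11], y∈[10,11] → 3·1 = 3.
|Q∩R|: x∈[8,9], y∈[4,11] → 1·7 = 7.
|P∩Q∩R| = 1.
|P ∪ Q ∪ R| = 134 − 28 + 1 = 107.00.

107.00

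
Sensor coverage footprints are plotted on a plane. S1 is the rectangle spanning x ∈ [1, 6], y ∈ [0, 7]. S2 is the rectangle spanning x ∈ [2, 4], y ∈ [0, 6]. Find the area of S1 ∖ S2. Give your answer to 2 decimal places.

|S1∩S2|: x∈[2,4], y∈[0,6] → 2·6 = 12.
|S1| = 35.
|S1 ∖ S2| = |S1| − |S1∩S2| = 35 − 12 = 23.00.

23.00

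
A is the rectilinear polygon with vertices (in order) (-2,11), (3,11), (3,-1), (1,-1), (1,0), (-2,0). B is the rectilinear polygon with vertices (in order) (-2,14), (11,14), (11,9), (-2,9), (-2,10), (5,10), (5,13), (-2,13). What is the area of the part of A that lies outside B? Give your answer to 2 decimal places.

52.00

|A| = 57, |A∩B| = 5.
|A ∖ B| = |A| − |A∩B| = 57 − 5 = 52.00.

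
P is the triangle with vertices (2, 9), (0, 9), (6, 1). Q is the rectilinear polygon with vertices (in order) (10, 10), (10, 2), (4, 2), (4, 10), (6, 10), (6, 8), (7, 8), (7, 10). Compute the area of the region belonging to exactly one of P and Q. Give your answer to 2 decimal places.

|P| = 8, |Q| = 46, |P∩Q| = 1.2083.
|P △ Q| = |P| + |Q| − 2·|P∩Q| = 8 + 46 − 2.4167 = 51.58.

51.58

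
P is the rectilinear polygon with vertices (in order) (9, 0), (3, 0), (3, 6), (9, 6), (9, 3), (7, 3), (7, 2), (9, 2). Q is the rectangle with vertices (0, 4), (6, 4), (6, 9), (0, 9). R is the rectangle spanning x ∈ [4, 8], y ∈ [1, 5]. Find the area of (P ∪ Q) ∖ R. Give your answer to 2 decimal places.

|P ∪ Q| = 58.
|(P ∪ Q) ∩ R| = 15.
|(P ∪ Q) ∖ R| = 58 − 15 = 43.00.

43.00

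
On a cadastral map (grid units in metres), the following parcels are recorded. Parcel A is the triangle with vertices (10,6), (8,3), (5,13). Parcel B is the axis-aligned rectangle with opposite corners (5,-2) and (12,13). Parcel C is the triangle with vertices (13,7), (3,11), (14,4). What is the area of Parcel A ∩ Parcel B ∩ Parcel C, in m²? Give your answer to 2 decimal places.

2.44

The intersection is the polygon with vertices (5.955,9.818), (7.8,9.08), (9.286,7), (6.213,8.955).
By the shoelace formula its area is 2.44.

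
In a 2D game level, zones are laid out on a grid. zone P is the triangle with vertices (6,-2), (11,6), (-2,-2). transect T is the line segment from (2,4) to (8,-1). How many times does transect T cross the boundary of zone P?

2

The segment meets the boundary at (7.096,-0.247), (4.442,1.965).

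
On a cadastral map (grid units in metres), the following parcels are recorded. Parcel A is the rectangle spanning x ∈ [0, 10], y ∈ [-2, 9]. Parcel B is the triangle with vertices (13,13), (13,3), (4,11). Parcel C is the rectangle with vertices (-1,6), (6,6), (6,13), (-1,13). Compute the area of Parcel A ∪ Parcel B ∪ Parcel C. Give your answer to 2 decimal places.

177.53

By inclusion–exclusion:
Individual areas: |Parcel A| = 110, |Parcel B| = 45, |Parcel C| = 49.
|Parcel A∩Parcel B| = 6.25.
|Parcel A∩Parcel C|: x∈[0,6], y∈[6,9] → 6·3 = 18.
|Parcel B∩Parcel C| = 2.2222.
|Parcel A∩Parcel B∩Parcel C| = 0.
|Parcel A ∪ Parcel B ∪ Parcel C| = 204 − 26.4722 + 0 = 177.53.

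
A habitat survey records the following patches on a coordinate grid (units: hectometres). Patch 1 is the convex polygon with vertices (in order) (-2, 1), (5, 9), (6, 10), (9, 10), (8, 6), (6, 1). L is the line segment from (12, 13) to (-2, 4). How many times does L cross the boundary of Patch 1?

2

The segment meets the boundary at (4,7.857), (7.333,10).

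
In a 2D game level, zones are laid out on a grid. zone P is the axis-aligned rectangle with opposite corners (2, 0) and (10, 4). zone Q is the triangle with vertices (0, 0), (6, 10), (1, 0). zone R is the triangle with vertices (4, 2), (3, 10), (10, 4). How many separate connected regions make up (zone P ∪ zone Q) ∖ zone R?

(zone P ∪ zone Q) ∖ zone R splits into 2 disjoint pieces (area 28.8902, area 0.1528).

2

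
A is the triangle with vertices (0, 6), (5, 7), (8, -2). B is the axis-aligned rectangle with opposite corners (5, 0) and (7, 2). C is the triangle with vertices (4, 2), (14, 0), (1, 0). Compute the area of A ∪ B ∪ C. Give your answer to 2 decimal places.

33.90

By inclusion–exclusion:
Individual areas: |A| = 24, |B| = 4, |C| = 13.
|A∩B| = 3.3333.
|A∩C| = 3.2381.
|B∩C| = 3.2.
|A∩B∩C| = 2.6714.
|A ∪ B ∪ C| = 41 − 9.7714 + 2.6714 = 33.90.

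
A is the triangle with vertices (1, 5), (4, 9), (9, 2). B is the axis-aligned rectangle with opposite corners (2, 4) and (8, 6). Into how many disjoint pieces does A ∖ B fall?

2

A ∖ B splits into 2 disjoint pieces (area 7.4018, area 3.9048).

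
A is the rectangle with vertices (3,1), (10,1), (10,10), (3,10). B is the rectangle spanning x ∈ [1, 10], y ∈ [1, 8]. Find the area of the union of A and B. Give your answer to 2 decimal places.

By inclusion–exclusion:
Individual areas: |A| = 63, |B| = 63.
|A∩B|: x∈[3,10], y∈[1,8] → 7·7 = 49.
|A ∪ B| = 126 − 49 = 77.00.

77.00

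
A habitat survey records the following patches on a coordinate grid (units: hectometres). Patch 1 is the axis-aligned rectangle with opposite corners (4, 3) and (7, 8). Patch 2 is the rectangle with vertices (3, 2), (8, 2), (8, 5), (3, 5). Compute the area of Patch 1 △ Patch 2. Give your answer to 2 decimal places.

|Patch 1∩Patch 2|: x∈[4,7], y∈[3,5] → 3·2 = 6.
|Patch 1 △ Patch 2| = |Patch 1| + |Patch 2| − 2·|Patch 1∩Patch 2| = 15 + 15 − 12 = 18.00.

18.00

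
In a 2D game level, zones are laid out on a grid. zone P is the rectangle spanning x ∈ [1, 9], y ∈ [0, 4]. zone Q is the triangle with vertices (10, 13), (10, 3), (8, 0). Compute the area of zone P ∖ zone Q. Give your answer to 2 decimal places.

|zone P| = 32, |zone P∩zone Q| = 2.0192.
|zone P ∖ zone Q| = |zone P| − |zone P∩zone Q| = 32 − 2.0192 = 29.98.

29.98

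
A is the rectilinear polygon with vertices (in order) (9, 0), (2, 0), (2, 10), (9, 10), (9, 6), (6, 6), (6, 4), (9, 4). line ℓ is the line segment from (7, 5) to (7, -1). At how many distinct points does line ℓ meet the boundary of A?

The segment meets the boundary at (7,4), (7,0).

2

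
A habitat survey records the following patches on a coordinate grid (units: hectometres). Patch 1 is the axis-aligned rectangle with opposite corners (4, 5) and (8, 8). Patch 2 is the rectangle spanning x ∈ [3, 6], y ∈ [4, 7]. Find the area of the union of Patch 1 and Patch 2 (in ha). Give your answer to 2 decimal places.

By inclusion–exclusion:
Individual areas: |Patch 1| = 12, |Patch 2| = 9.
|Patch 1∩Patch 2|: x∈[4,6], y∈[5,7] → 2·2 = 4.
|Patch 1 ∪ Patch 2| = 21 − 4 = 17.00.

17.00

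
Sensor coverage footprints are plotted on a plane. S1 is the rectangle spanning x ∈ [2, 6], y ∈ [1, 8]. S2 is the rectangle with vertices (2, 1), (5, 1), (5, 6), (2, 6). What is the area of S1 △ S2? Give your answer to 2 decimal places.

|S1∩S2|: x∈[2,5], y∈[1,6] → 3·5 = 15.
|S1 △ S2| = |S1| + |S2| − 2·|S1∩S2| = 28 + 15 − 30 = 13.00.

13.00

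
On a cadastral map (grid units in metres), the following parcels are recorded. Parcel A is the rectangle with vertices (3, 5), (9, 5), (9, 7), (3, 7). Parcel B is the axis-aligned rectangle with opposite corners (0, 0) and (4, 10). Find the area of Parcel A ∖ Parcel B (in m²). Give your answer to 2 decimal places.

|Parcel A∩Parcel B|: x∈[3,4], y∈[5,7] → 1·2 = 2.
|Parcel A| = 12.
|Parcel A ∖ Parcel B| = |Parcel A| − |Parcel A∩Parcel B| = 12 − 2 = 10.00.

10.00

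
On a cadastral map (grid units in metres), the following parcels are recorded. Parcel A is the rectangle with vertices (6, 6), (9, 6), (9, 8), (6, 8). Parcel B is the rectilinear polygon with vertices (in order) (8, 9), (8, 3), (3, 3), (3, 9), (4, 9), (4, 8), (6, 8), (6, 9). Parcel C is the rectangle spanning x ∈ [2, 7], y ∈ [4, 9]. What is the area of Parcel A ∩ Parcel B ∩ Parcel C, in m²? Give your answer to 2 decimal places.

The intersection is the polygon with vertices (6,6), (6,8), (7,8), (7,6).
By the shoelace formula its area is 2.00.

2.00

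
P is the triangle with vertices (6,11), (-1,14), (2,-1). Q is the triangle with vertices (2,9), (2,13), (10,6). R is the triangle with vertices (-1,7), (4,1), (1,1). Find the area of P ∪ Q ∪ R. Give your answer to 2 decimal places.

By inclusion–exclusion:
Individual areas: |P| = 48, |Q| = 16, |R| = 9.
|P∩Q| = 10.3841.
|P∩R| = 3.7855.
|Q∩R| = 0.
|P∩Q∩R| = 0.
|P ∪ Q ∪ R| = 73 − 14.1695 + 0 = 58.83.

58.83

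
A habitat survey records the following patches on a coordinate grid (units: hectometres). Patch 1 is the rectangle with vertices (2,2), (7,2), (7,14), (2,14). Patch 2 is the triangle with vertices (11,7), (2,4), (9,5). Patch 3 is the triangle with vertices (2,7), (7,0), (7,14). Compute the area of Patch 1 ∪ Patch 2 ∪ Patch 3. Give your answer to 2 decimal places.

By inclusion–exclusion:
Individual areas: |Patch 1| = 60, |Patch 2| = 6, |Patch 3| = 35.
|Patch 1∩Patch 2| = 2.381.
|Patch 1∩Patch 3| = 33.5714.
|Patch 2∩Patch 3| = 2.0604.
|Patch 1∩Patch 2∩Patch 3| = 2.0604.
|Patch 1 ∪ Patch 2 ∪ Patch 3| = 101 − 38.0128 + 2.0604 = 65.05.

65.05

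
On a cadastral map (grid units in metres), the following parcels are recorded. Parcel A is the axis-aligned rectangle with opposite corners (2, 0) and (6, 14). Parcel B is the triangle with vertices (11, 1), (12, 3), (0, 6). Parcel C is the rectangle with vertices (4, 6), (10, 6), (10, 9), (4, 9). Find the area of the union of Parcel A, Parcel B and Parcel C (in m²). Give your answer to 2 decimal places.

By inclusion–exclusion:
Individual areas: |Parcel A| = 56, |Parcel B| = 13.5, |Parcel C| = 18.
|Parcel A∩Parcel B| = 3.2727.
|Parcel A∩Parcel C|: x∈[4,6], y∈[6,9] → 2·3 = 6.
|Parcel B∩Parcel C| = 0.
|Parcel A∩Parcel B∩Parcel C| = 0.
|Parcel A ∪ Parcel B ∪ Parcel C| = 87.5 − 9.2727 + 0 = 78.23.

78.23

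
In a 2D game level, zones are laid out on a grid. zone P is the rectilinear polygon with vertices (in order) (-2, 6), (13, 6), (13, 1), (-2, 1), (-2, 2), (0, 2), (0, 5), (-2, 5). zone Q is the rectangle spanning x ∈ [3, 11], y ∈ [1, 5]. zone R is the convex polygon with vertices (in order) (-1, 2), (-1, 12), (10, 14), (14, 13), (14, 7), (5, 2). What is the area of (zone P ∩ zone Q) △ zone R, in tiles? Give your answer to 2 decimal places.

148.30

|zone P ∩ zone Q| = 32.
|(zone P ∩ zone Q) ∩ zone R| = 14.1.
|(zone P ∩ zone Q) △ zone R| = 32 + 144.5 − 28.2 = 148.30.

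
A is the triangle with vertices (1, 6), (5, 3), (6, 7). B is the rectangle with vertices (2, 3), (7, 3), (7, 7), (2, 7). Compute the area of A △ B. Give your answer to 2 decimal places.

|A| = 9.5, |B| = 20, |A∩B| = 9.025.
|A △ B| = |A| + |B| − 2·|A∩B| = 9.5 + 20 − 18.05 = 11.45.

11.45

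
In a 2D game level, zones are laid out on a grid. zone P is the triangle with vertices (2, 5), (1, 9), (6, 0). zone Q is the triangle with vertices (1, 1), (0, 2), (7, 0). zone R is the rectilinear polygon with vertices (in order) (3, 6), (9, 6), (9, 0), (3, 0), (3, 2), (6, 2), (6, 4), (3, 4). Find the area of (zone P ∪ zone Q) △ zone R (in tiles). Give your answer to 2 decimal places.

|zone P ∪ zone Q| = 7.9889.
|(zone P ∪ zone Q) ∩ zone R| = 1.9747.
|(zone P ∪ zone Q) △ zone R| = 7.9889 + 30 − 3.9493 = 34.04.

34.04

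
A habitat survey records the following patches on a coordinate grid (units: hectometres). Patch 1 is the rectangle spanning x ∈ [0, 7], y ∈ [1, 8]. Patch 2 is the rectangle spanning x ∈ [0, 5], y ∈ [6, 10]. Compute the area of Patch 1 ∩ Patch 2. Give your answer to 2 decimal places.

|Patch 1∩Patch 2|: x∈[0,5], y∈[6,8] → 5·2 = 10.

10.00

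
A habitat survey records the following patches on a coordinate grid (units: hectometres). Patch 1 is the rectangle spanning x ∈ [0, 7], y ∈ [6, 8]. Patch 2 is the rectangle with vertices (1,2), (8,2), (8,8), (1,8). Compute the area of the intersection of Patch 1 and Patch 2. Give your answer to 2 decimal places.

12.00

|Patch 1∩Patch 2|: x∈[1,7], y∈[6,8] → 6·2 = 12.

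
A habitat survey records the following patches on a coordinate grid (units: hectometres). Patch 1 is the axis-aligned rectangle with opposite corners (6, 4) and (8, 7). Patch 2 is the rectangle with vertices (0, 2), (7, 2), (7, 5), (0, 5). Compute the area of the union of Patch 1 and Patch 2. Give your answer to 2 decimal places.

By inclusion–exclusion:
Individual areas: |Patch 1| = 6, |Patch 2| = 21.
|Patch 1∩Patch 2|: x∈[6,7], y∈[4,5] → 1·1 = 1.
|Patch 1 ∪ Patch 2| = 27 − 1 = 26.00.

26.00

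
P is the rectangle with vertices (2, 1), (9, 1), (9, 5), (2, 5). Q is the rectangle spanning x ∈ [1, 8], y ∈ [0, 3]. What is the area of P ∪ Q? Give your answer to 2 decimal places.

By inclusion–exclusion:
Individual areas: |P| = 28, |Q| = 21.
|P∩Q|: x∈[2,8], y∈[1,3] → 6·2 = 12.
|P ∪ Q| = 49 − 12 = 37.00.

37.00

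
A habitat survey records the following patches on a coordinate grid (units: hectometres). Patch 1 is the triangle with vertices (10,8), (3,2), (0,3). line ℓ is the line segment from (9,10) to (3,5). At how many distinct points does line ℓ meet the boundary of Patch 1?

0

The segment lies entirely outside Patch 1 and never meets its boundary.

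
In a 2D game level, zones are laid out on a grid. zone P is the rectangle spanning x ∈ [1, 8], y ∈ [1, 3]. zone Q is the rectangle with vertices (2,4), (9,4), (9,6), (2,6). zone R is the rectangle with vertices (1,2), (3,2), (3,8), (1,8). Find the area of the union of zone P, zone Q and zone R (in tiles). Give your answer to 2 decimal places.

By inclusion–exclusion:
Individual areas: |zone P| = 14, |zone Q| = 14, |zone R| = 12.
|zone P∩zone Q| = 0 (no overlap).
|zone P∩zone R|: x∈[1,3], y∈[2,3] → 2·1 = 2.
|zone Q∩zone R|: x∈[2,3], y∈[4,6] → 1·2 = 2.
|zone P∩zone Q∩zone R| = 0.
|zone P ∪ zone Q ∪ zone R| = 40 − 4 + 0 = 36.00.

36.00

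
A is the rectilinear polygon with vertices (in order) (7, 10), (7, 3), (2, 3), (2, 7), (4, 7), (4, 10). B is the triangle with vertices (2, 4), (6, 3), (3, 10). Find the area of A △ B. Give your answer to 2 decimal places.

|A| = 29, |B| = 12.5, |A∩B| = 9.9167.
|A △ B| = |A| + |B| − 2·|A∩B| = 29 + 12.5 − 19.8333 = 21.67.

21.67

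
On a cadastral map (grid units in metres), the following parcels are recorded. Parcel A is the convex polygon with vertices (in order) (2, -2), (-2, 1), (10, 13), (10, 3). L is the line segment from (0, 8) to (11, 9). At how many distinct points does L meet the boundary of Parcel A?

2

The segment meets the boundary at (10,8.909), (5.5,8.5).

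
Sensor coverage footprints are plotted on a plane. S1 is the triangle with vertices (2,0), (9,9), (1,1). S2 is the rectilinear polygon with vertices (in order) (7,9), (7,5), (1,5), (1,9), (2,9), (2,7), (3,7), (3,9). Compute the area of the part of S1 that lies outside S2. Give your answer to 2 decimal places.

6.79

|S1| = 8, |S1∩S2| = 1.2063.
|S1 ∖ S2| = |S1| − |S1∩S2| = 8 − 1.2063 = 6.79.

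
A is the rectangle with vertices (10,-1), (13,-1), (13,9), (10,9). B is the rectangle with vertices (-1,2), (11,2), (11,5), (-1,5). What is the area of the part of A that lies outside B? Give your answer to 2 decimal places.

27.00

|A∩B|: x∈[10,11], y∈[2,5] → 1·3 = 3.
|A| = 30.
|A ∖ B| = |A| − |A∩B| = 30 − 3 = 27.00.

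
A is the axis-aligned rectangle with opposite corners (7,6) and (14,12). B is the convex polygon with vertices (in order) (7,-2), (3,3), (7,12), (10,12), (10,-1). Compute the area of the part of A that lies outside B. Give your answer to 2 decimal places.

24.00

|A| = 42, |A∩B| = 18.
|A ∖ B| = |A| − |A∩B| = 42 − 18 = 24.00.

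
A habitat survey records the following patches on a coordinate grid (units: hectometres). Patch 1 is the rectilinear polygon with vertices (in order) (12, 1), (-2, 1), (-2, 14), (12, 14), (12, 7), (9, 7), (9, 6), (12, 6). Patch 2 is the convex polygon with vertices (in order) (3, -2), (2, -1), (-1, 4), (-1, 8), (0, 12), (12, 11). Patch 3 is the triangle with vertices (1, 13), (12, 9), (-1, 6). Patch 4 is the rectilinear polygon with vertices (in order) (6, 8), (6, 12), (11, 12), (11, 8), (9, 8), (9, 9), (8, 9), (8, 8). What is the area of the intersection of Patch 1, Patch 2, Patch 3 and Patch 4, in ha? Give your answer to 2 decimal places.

9.03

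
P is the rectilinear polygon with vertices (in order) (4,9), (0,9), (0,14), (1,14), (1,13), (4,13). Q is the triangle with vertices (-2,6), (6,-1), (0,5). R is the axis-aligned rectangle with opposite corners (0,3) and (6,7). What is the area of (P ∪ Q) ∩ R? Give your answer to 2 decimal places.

1.11

The region (P ∪ Q) ∩ R is the polygon with vertices (0,4.25), (0,5), (2,3), (1.429,3).
By the shoelace formula its area is 1.11.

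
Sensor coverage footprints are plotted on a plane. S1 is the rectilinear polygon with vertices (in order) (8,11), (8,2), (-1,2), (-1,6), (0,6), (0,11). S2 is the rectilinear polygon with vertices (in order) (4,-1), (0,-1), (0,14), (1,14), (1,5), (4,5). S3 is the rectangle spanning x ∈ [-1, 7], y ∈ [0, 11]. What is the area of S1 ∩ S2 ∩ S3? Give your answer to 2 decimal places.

The intersection is the polygon with vertices (0,6), (0,11), (1,11), (1,5), (4,5), (4,2), (0,2).
By the shoelace formula its area is 18.00.

18.00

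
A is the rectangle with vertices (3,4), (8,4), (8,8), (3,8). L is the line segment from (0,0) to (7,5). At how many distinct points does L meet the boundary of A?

1

The segment meets the boundary at (5.6,4).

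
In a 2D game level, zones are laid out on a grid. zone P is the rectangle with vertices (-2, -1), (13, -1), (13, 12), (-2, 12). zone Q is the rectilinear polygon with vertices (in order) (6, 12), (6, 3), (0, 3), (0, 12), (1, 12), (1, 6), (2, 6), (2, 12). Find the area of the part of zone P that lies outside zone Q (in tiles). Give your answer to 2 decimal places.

|zone P| = 195, |zone P∩zone Q| = 48.
|zone P ∖ zone Q| = |zone P| − |zone P∩zone Q| = 195 − 48 = 147.00.

147.00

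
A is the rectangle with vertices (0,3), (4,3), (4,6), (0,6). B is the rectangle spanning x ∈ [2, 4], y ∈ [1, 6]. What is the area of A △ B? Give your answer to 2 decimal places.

|A∩B|: x∈[2,4], y∈[3,6] → 2·3 = 6.
|A △ B| = |A| + |B| − 2·|A∩B| = 12 + 10 − 12 = 10.00.

10.00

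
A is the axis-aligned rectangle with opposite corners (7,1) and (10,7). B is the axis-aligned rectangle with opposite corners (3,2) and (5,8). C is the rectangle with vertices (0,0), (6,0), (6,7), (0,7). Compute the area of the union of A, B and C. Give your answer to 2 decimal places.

62.00

By inclusion–exclusion:
Individual areas: |A| = 18, |B| = 12, |C| = 42.
|A∩B| = 0 (no overlap).
|A∩C| = 0 (no overlap).
|B∩C|: x∈[3,5], y∈[2,7] → 2·5 = 10.
|A∩B∩C| = 0.
|A ∪ B ∪ C| = 72 − 10 + 0 = 62.00.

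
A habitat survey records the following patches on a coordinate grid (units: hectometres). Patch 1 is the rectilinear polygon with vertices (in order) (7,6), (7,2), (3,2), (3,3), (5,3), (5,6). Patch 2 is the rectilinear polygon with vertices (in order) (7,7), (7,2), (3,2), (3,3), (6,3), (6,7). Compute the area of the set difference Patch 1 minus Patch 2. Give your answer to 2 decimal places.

|Patch 1| = 10, |Patch 1∩Patch 2| = 7.
|Patch 1 ∖ Patch 2| = |Patch 1| − |Patch 1∩Patch 2| = 10 − 7 = 3.00.

3.00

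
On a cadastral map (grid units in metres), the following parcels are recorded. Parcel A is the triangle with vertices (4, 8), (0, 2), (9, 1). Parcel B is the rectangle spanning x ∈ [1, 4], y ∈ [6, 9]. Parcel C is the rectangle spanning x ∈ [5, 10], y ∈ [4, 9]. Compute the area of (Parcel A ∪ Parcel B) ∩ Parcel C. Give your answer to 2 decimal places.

The region (Parcel A ∪ Parcel B) ∩ Parcel C is the polygon with vertices (6.857,4), (5,4), (5,6.6).
By the shoelace formula its area is 2.41.

2.41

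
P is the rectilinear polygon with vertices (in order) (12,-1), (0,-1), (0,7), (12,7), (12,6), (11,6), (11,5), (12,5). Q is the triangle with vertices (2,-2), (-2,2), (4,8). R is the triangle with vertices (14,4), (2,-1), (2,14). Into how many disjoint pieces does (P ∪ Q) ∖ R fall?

2

(P ∪ Q) ∖ R splits into 2 disjoint pieces (area 41.4333, area 1).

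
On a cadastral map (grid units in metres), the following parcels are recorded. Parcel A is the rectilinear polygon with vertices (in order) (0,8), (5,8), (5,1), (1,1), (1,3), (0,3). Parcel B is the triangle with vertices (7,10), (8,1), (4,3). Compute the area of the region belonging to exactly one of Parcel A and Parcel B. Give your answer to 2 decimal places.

|Parcel A| = 33, |Parcel B| = 17, |Parcel A∩Parcel B| = 1.4167.
|Parcel A △ Parcel B| = |Parcel A| + |Parcel B| − 2·|Parcel A∩Parcel B| = 33 + 17 − 2.8333 = 47.17.

47.17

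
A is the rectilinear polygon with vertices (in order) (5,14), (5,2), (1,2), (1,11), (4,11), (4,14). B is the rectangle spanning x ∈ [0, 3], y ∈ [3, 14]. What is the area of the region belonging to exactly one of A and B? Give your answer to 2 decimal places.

|A| = 39, |B| = 33, |A∩B| = 16.
|A △ B| = |A| + |B| − 2·|A∩B| = 39 + 33 − 32 = 40.00.

40.00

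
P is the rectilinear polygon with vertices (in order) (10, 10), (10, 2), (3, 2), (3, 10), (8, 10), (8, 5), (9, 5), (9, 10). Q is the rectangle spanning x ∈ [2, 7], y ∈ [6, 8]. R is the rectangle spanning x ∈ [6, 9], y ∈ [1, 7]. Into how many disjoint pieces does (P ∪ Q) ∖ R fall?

2

(P ∪ Q) ∖ R splits into 2 disjoint pieces (area 8, area 32).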